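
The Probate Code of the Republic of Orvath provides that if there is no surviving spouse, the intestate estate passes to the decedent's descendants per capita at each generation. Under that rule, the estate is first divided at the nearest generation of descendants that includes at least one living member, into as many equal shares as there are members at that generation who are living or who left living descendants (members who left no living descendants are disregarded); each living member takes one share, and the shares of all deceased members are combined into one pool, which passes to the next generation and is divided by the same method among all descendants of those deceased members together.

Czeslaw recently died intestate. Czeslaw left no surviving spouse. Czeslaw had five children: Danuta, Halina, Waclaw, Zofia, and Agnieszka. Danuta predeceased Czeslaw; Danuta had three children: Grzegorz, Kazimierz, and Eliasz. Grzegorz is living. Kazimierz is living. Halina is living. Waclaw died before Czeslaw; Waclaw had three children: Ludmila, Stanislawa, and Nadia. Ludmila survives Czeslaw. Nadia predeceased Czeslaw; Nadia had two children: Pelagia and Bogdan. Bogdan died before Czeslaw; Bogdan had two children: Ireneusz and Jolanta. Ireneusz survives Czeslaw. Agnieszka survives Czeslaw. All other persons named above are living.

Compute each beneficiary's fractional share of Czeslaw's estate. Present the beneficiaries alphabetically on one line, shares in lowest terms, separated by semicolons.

There is no surviving spouse, so the entire estate passes to Czeslaw's descendants per capita at each generation.
At generation 1 (Danuta, Halina, Waclaw, Zofia, Agnieszka) there are 5 shares of (1)/5 = 1/5 each.
Living: Halina, Zofia, and Agnieszka — each takes 1/5.
Deceased: Danuta and Waclaw. Their combined 2/5 is pooled and carried to generation 2.
At generation 2 (Grzegorz, Kazimierz, Eliasz, Ludmila, Stanislawa, Nadia) there are 6 shares of (2/5)/6 = 1/15 each.
Living: Grzegorz, Kazimierz, Eliasz, Ludmila, and Stanislawa — each takes 1/15.
Deceased: Nadia. That 1/15 share is carried to generation 3.
At generation 3 (Pelagia, Bogdan) there are 2 shares of (1/15)/2 = 1/30 each.
Living: Pelagia — each takes 1/30.
Deceased: Bogdan. That 1/30 share is carried to generation 4.
At generation 4 (Ireneusz, Jolanta) there are 2 shares of (1/30)/2 = 1/60 each.
Living: Ireneusz and Jolanta — each takes 1/60.

Agnieszka 1/5; Eliasz 1/15; Grzegorz 1/15; Halina 1/5; Ireneusz 1/60; Jolanta 1/60; Kazimierz 1/15; Ludmila 1/15; Pelagia 1/30; Stanislawa 1/15; Zofia 1/5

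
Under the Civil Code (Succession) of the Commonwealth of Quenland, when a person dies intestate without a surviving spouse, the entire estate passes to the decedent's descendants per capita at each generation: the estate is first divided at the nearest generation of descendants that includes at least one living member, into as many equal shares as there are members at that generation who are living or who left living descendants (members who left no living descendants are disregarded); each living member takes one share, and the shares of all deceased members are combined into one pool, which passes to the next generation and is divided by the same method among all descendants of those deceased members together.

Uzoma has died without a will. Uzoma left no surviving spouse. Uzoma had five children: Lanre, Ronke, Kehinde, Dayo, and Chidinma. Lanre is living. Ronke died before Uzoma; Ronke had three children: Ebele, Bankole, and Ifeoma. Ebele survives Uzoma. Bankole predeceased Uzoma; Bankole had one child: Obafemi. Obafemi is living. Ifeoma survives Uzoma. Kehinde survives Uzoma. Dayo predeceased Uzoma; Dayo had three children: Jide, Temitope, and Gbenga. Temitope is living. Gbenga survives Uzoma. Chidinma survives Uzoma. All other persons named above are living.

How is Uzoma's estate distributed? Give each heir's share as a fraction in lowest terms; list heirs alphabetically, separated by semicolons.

Chidinma 1/5; Ebele 1/15; Gbenga 1/15; Ifeoma 1/15; Jide 1/15; Kehinde 1/5; Lanre 1/5; Obafemi 1/15; Temitope 1/15

There is no surviving spouse, so the entire estate passes to Uzoma's descendants per capita at each generation.
At generation 1 (Lanre, Ronke, Kehinde, Dayo, Chidinma) there are 5 shares of (1)/5 = 1/5 each.
Living: Lanre, Kehinde, and Chidinma — each takes 1/5.
Deceased: Ronke and Dayo. Their combined 2/5 is pooled and carried to generation 2.
At generation 2 (Ebele, Bankole, Ifeoma, Jide, Temitope, Gbenga) there are 6 shares of (2/5)/6 = 1/15 each.
Living: Ebele, Ifeoma, Jide, Temitope, and Gbenga — each takes 1/15.
Deceased: Bankole. That 1/15 share is carried to generation 3.
At generation 3 (Obafemi) there are 1 shares of (1/15)/1 = 1/15 each.
Living: Obafemi — each takes 1/15.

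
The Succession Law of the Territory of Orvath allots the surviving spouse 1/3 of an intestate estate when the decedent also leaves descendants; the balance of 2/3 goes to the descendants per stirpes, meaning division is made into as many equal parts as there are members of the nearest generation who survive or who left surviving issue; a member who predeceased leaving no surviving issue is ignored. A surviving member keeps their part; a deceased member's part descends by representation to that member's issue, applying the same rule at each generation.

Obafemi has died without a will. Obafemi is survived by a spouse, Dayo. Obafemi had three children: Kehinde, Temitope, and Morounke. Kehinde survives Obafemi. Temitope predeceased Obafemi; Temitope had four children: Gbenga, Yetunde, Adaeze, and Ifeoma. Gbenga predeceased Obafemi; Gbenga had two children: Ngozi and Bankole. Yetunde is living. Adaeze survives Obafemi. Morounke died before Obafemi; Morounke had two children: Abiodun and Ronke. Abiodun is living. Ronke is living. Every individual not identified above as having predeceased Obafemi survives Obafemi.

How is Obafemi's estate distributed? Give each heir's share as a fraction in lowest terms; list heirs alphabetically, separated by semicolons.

Dayo, as surviving spouse, takes 1/3.
The remaining 2/3 passes to Obafemi's descendants per stirpes.
The 2/3 is divided into 3 equal shares of 2/9 among Kehinde, Temitope, Morounke.
Kehinde is living and takes 2/9.
Temitope predeceased; the 2/9 allotted to Temitope's branch passes to Temitope's issue by representation.
The 2/9 is divided into 4 equal shares of 1/18 among Gbenga, Yetunde, Adaeze, Ifeoma.
Gbenga predeceased; the 1/18 allotted to Gbenga's branch passes to Gbenga's issue by representation.
The 1/18 is divided into 2 equal shares of 1/36 among Ngozi, Bankole.
Ngozi is living and takes 1/36.
Bankole is living and takes 1/36.
Yetunde is living and takes 1/18.
Adaeze is living and takes 1/18.
Ifeoma is living and takes 1/18.
Morounke predeceased; the 2/9 allotted to Morounke's branch passes to Morounke's issue by representation.
The 2/9 is divided into 2 equal shares of 1/9 among Abiodun, Ronke.
Abiodun is living and takes 1/9.
Ronke is living and takes 1/9.

Abiodun 1/9; Adaeze 1/18; Bankole 1/36; Dayo 1/3; Ifeoma 1/18; Kehinde 2/9; Ngozi 1/36; Ronke 1/9; Yetunde 1/18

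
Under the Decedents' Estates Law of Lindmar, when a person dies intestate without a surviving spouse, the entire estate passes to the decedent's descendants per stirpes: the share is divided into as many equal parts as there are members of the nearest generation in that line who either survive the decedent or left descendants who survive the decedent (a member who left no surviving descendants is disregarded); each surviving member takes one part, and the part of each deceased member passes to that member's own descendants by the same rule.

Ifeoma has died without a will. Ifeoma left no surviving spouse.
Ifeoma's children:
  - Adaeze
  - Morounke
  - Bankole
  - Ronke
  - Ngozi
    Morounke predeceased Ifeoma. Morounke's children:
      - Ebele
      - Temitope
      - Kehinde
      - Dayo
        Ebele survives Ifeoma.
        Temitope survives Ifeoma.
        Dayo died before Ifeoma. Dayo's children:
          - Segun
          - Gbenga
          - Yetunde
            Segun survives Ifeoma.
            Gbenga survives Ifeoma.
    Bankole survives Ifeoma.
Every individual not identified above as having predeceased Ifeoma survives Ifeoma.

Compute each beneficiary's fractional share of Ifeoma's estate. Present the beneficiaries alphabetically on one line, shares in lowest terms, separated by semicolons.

There is no surviving spouse, so the entire estate passes to Ifeoma's descendants per stirpes.
The estate is divided into 5 equal shares of 1/5 among Adaeze, Morounke, Bankole, Ronke, Ngozi.
Adaeze is living and takes 1/5.
Morounke predeceased; the 1/5 allotted to Morounke's branch passes to Morounke's issue by representation.
The 1/5 is divided into 4 equal shares of 1/20 among Ebele, Temitope, Kehinde, Dayo.
Ebele is living and takes 1/20.
Temitope is living and takes 1/20.
Kehinde is living and takes 1/20.
Dayo predeceased; the 1/20 allotted to Dayo's branch passes to Dayo's issue by representation.
The 1/20 is divided into 3 equal shares of 1/60 among Segun, Gbenga, Yetunde.
Segun is living and takes 1/60.
Gbenga is living and takes 1/60.
Yetunde is living and takes 1/60.
Bankole is living and takes 1/5.
Ronke is living and takes 1/5.
Ngozi is living and takes 1/5.

Adaeze 1/5; Bankole 1/5; Ebele 1/20; Gbenga 1/60; Kehinde 1/20; Ngozi 1/5; Ronke 1/5; Segun 1/60; Temitope 1/20; Yetunde 1/60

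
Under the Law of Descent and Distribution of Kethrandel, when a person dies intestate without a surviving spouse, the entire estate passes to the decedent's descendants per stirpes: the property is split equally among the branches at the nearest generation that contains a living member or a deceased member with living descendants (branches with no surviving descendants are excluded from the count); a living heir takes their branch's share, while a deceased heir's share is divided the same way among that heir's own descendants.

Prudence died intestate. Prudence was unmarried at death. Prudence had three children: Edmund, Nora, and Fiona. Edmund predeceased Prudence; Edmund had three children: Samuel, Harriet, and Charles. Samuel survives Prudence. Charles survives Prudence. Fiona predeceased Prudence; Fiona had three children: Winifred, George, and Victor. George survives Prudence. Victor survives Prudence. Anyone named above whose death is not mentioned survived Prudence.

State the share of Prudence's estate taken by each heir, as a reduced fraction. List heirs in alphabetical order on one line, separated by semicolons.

Charles 1/9; George 1/9; Harriet 1/9; Nora 1/3; Samuel 1/9; Victor 1/9; Winifred 1/9

There is no surviving spouse, so the entire estate passes to Prudence's descendants per stirpes.
The estate is divided into 3 equal shares of 1/3 among Edmund, Nora, Fiona.
Edmund predeceased; the 1/3 allotted to Edmund's branch passes to Edmund's issue by representation.
The 1/3 is divided into 3 equal shares of 1/9 among Samuel, Harriet, Charles.
Samuel is living and takes 1/9.
Harriet is living and takes 1/9.
Charles is living and takes 1/9.
Nora is living and takes 1/3.
Fiona predeceased; the 1/3 allotted to Fiona's branch passes to Fiona's issue by representation.
The 1/3 is divided into 3 equal shares of 1/9 among Winifred, George, Victor.
Winifred is living and takes 1/9.
George is living and takes 1/9.
Victor is living and takes 1/9.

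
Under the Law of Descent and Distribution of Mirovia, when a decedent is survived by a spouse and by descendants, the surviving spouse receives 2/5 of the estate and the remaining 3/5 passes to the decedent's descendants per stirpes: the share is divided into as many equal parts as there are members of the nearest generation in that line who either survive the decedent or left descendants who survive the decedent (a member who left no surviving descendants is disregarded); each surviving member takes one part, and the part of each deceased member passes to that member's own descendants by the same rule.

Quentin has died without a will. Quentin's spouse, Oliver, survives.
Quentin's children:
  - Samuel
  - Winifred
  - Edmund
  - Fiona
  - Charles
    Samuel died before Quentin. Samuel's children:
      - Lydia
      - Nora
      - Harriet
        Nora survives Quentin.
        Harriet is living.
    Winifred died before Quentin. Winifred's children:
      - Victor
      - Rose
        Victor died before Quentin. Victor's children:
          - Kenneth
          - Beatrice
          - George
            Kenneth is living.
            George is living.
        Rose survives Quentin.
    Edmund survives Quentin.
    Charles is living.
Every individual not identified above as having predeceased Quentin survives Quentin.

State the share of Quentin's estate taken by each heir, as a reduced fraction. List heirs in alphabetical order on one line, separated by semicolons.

Oliver, as surviving spouse, takes 2/5.
The remaining 3/5 passes to Quentin's descendants per stirpes.
The 3/5 is divided into 5 equal shares of 3/25 among Samuel, Winifred, Edmund, Fiona, Charles.
Samuel predeceased; the 3/25 allotted to Samuel's branch passes to Samuel's issue by representation.
The 3/25 is divided into 3 equal shares of 1/25 among Lydia, Nora, Harriet.
Lydia is living and takes 1/25.
Nora is living and takes 1/25.
Harriet is living and takes 1/25.
Winifred predeceased; the 3/25 allotted to Winifred's branch passes to Winifred's issue by representation.
The 3/25 is divided into 2 equal shares of 3/50 among Victor, Rose.
Victor predeceased; the 3/50 allotted to Victor's branch passes to Victor's issue by representation.
The 3/50 is divided into 3 equal shares of 1/50 among Kenneth, Beatrice, George.
Kenneth is living and takes 1/50.
Beatrice is living and takes 1/50.
George is living and takes 1/50.
Rose is living and takes 3/50.
Edmund is living and takes 3/25.
Fiona is living and takes 3/25.
Charles is living and takes 3/25.

Beatrice 1/50; Charles 3/25; Edmund 3/25; Fiona 3/25; George 1/50; Harriet 1/25; Kenneth 1/50; Lydia 1/25; Nora 1/25; Oliver 2/5; Rose 3/50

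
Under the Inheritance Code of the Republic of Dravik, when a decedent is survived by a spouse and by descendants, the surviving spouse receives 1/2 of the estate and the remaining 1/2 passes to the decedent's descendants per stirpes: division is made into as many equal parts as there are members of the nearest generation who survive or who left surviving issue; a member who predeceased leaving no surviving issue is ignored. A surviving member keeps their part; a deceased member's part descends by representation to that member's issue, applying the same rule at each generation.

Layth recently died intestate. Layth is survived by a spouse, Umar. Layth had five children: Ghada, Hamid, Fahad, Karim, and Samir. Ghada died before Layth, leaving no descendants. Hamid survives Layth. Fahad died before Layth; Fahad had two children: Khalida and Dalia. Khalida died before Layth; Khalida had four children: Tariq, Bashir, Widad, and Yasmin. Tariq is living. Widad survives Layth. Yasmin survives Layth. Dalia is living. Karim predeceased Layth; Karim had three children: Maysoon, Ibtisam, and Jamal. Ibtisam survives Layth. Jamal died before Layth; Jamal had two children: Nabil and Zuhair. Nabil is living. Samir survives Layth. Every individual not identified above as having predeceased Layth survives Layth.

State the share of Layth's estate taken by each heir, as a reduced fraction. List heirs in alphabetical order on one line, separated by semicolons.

Umar, as surviving spouse, takes 1/2.
The remaining 1/2 passes to Layth's descendants per stirpes.
Ghada left no surviving issue, so that branch lapses and is disregarded.
The 1/2 is divided into 4 equal shares of 1/8 among Hamid, Fahad, Karim, Samir.
Hamid is living and takes 1/8.
Fahad predeceased; the 1/8 allotted to Fahad's branch passes to Fahad's issue by representation.
The 1/8 is divided into 2 equal shares of 1/16 among Khalida, Dalia.
Khalida predeceased; the 1/16 allotted to Khalida's branch passes to Khalida's issue by representation.
The 1/16 is divided into 4 equal shares of 1/64 among Tariq, Bashir, Widad, Yasmin.
Tariq is living and takes 1/64.
Bashir is living and takes 1/64.
Widad is living and takes 1/64.
Yasmin is living and takes 1/64.
Dalia is living and takes 1/16.
Karim predeceased; the 1/8 allotted to Karim's branch passes to Karim's issue by representation.
The 1/8 is divided into 3 equal shares of 1/24 among Maysoon, Ibtisam, Jamal.
Maysoon is living and takes 1/24.
Ibtisam is living and takes 1/24.
Jamal predeceased; the 1/24 allotted to Jamal's branch passes to Jamal's issue by representation.
The 1/24 is divided into 2 equal shares of 1/48 among Nabil, Zuhair.
Nabil is living and takes 1/48.
Zuhair is living and takes 1/48.
Samir is living and takes 1/8.

Bashir 1/64; Dalia 1/16; Hamid 1/8; Ibtisam 1/24; Maysoon 1/24; Nabil 1/48; Samir 1/8; Tariq 1/64; Umar 1/2; Widad 1/64; Yasmin 1/64; Zuhair 1/48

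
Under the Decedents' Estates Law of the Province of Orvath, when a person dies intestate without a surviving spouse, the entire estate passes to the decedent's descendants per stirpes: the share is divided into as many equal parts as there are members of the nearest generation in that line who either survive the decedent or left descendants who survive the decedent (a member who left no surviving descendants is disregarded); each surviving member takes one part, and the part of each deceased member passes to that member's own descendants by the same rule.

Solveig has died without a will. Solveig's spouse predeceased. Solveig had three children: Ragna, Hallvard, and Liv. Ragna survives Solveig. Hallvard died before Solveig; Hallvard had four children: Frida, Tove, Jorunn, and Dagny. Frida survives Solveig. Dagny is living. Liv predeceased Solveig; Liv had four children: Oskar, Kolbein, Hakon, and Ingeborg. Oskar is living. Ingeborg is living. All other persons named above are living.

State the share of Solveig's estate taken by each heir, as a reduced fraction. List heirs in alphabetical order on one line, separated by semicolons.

There is no surviving spouse, so the entire estate passes to Solveig's descendants per stirpes.
The estate is divided into 3 equal shares of 1/3 among Ragna, Hallvard, Liv.
Ragna is living and takes 1/3.
Hallvard predeceased; the 1/3 allotted to Hallvard's branch passes to Hallvard's issue by representation.
The 1/3 is divided into 4 equal shares of 1/12 among Frida, Tove, Jorunn, Dagny.
Frida is living and takes 1/12.
Tove is living and takes 1/12.
Jorunn is living and takes 1/12.
Dagny is living and takes 1/12.
Liv predeceased; the 1/3 allotted to Liv's branch passes to Liv's issue by representation.
The 1/3 is divided into 4 equal shares of 1/12 among Oskar, Kolbein, Hakon, Ingeborg.
Oskar is living and takes 1/12.
Kolbein is living and takes 1/12.
Hakon is living and takes 1/12.
Ingeborg is living and takes 1/12.

Dagny 1/12; Frida 1/12; Hakon 1/12; Ingeborg 1/12; Jorunn 1/12; Kolbein 1/12; Oskar 1/12; Ragna 1/3; Tove 1/12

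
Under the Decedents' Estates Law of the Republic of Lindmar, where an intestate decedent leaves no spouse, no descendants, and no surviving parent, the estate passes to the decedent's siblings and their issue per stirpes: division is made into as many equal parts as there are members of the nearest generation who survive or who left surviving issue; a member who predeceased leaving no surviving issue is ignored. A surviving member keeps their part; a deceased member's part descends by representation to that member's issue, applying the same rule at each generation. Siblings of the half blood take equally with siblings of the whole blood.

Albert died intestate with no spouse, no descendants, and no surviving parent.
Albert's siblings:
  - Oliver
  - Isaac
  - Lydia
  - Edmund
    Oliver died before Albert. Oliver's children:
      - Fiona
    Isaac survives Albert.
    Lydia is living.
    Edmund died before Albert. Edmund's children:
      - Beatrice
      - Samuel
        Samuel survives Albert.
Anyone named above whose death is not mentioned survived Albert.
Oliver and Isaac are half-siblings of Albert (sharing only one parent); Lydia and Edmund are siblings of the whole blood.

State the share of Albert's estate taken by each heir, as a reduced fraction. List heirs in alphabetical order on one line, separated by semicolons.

No spouse, descendants, or parent survives, so the estate passes to Albert's siblings per stirpes.
Half-blood and whole-blood siblings take equally under the stated rule.
The estate is divided into 4 equal shares of 1/4 among Oliver, Isaac, Lydia, Edmund.
Oliver predeceased; the 1/4 allotted to Oliver's branch passes to Oliver's issue by representation.
Fiona is the sole taker at this level and receives the full 1/4.
Isaac is living and takes 1/4.
Lydia is living and takes 1/4.
Edmund predeceased; the 1/4 allotted to Edmund's branch passes to Edmund's issue by representation.
The 1/4 is divided into 2 equal shares of 1/8 among Beatrice, Samuel.
Beatrice is living and takes 1/8.
Samuel is living and takes 1/8.

Beatrice 1/8; Fiona 1/4; Isaac 1/4; Lydia 1/4; Samuel 1/8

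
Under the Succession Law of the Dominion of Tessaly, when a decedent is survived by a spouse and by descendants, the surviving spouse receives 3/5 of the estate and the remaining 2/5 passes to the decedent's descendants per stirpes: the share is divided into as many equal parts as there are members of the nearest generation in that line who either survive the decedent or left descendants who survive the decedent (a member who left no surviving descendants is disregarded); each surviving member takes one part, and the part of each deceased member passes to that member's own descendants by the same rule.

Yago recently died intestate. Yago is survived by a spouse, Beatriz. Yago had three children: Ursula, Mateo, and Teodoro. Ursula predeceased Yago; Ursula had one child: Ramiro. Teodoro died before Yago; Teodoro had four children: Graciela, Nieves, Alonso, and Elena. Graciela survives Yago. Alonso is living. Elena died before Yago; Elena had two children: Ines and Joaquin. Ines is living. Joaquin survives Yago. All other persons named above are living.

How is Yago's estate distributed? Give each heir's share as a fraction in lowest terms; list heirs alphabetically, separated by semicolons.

Beatriz, as surviving spouse, takes 3/5.
The remaining 2/5 passes to Yago's descendants per stirpes.
The 2/5 is divided into 3 equal shares of 2/15 among Ursula, Mateo, Teodoro.
Ursula predeceased; the 2/15 allotted to Ursula's branch passes to Ursula's issue by representation.
Ramiro is the sole taker at this level and receives the full 2/15.
Mateo is living and takes 2/15.
Teodoro predeceased; the 2/15 allotted to Teodoro's branch passes to Teodoro's issue by representation.
The 2/15 is divided into 4 equal shares of 1/30 among Graciela, Nieves, Alonso, Elena.
Graciela is living and takes 1/30.
Nieves is living and takes 1/30.
Alonso is living and takes 1/30.
Elena predeceased; the 1/30 allotted to Elena's branch passes to Elena's issue by representation.
The 1/30 is divided into 2 equal shares of 1/60 among Ines, Joaquin.
Ines is living and takes 1/60.
Joaquin is living and takes 1/60.

Alonso 1/30; Beatriz 3/5; Graciela 1/30; Ines 1/60; Joaquin 1/60; Mateo 2/15; Nieves 1/30; Ramiro 2/15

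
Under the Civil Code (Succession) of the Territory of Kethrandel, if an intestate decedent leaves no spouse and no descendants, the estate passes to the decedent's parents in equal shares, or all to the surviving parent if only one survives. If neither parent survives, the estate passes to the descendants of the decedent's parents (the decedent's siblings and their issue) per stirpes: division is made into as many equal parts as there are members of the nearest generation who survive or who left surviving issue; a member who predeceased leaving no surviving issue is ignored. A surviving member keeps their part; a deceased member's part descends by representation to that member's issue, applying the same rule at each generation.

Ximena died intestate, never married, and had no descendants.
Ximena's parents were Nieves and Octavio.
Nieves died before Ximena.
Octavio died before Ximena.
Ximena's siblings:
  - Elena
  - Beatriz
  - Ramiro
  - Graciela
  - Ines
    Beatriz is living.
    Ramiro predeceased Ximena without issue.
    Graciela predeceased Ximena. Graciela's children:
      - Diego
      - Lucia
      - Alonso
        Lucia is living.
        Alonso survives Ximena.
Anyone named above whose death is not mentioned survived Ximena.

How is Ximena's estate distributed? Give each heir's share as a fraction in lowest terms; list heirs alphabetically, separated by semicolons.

Neither parent survives and there are no descendants, so the estate passes to Ximena's siblings and their issue per stirpes.
Ramiro left no surviving issue, so that branch lapses and is disregarded.
The estate is divided into 4 equal shares of 1/4 among Elena, Beatriz, Graciela, Ines.
Elena is living and takes 1/4.
Beatriz is living and takes 1/4.
Graciela predeceased; the 1/4 allotted to Graciela's branch passes to Graciela's issue by representation.
The 1/4 is divided into 3 equal shares of 1/12 among Diego, Lucia, Alonso.
Diego is living and takes 1/12.
Lucia is living and takes 1/12.
Alonso is living and takes 1/12.
Ines is living and takes 1/4.

Alonso 1/12; Beatriz 1/4; Diego 1/12; Elena 1/4; Ines 1/4; Lucia 1/12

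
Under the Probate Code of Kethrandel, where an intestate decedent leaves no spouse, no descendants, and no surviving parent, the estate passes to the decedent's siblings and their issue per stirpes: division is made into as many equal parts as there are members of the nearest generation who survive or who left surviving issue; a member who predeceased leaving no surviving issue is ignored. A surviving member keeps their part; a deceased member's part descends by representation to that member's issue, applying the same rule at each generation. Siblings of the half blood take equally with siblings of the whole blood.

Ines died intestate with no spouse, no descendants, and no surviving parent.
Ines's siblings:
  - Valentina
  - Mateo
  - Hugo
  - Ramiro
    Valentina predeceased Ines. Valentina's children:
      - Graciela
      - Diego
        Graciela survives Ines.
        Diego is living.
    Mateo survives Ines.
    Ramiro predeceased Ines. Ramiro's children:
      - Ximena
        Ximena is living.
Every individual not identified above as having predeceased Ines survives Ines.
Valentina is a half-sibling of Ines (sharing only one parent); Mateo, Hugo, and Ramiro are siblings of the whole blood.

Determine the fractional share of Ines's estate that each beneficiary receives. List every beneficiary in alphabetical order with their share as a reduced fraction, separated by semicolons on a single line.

Diego 1/8; Graciela 1/8; Hugo 1/4; Mateo 1/4; Ximena 1/4

No spouse, descendants, or parent survives, so the estate passes to Ines's siblings per stirpes.
Half-blood and whole-blood siblings take equally under the stated rule.
The estate is divided into 4 equal shares of 1/4 among Valentina, Mateo, Hugo, Ramiro.
Valentina predeceased; the 1/4 allotted to Valentina's branch passes to Valentina's issue by representation.
The 1/4 is divided into 2 equal shares of 1/8 among Graciela, Diego.
Graciela is living and takes 1/8.
Diego is living and takes 1/8.
Mateo is living and takes 1/4.
Hugo is living and takes 1/4.
Ramiro predeceased; the 1/4 allotted to Ramiro's branch passes to Ramiro's issue by representation.
Ximena is the sole taker at this level and receives the full 1/4.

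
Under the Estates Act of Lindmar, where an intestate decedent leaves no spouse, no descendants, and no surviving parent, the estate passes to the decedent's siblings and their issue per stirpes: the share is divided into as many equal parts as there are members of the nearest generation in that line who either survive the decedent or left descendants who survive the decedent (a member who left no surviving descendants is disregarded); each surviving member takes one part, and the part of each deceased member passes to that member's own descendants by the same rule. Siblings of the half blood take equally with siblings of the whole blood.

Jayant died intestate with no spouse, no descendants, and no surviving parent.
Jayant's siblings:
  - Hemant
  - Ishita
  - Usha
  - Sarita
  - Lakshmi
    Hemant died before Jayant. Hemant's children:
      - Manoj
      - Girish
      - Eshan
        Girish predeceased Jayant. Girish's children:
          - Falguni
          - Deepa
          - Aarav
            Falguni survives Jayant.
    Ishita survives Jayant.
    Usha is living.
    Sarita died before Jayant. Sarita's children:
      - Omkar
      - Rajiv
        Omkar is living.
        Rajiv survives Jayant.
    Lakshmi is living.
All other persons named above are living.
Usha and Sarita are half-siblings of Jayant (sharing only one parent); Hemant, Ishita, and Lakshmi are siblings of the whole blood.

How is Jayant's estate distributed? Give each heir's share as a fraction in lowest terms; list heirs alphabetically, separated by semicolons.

Aarav 1/45; Deepa 1/45; Eshan 1/15; Falguni 1/45; Ishita 1/5; Lakshmi 1/5; Manoj 1/15; Omkar 1/10; Rajiv 1/10; Usha 1/5

No spouse, descendants, or parent survives, so the estate passes to Jayant's siblings per stirpes.
Half-blood and whole-blood siblings take equally under the stated rule.
The estate is divided into 5 equal shares of 1/5 among Hemant, Ishita, Usha, Sarita, Lakshmi.
Hemant predeceased; the 1/5 allotted to Hemant's branch passes to Hemant's issue by representation.
The 1/5 is divided into 3 equal shares of 1/15 among Manoj, Girish, Eshan.
Manoj is living and takes 1/15.
Girish predeceased; the 1/15 allotted to Girish's branch passes to Girish's issue by representation.
The 1/15 is divided into 3 equal shares of 1/45 among Falguni, Deepa, Aarav.
Falguni is living and takes 1/45.
Deepa is living and takes 1/45.
Aarav is living and takes 1/45.
Eshan is living and takes 1/15.
Ishita is living and takes 1/5.
Usha is living and takes 1/5.
Sarita predeceased; the 1/5 allotted to Sarita's branch passes to Sarita's issue by representation.
The 1/5 is divided into 2 equal shares of 1/10 among Omkar, Rajiv.
Omkar is living and takes 1/10.
Rajiv is living and takes 1/10.
Lakshmi is living and takes 1/5.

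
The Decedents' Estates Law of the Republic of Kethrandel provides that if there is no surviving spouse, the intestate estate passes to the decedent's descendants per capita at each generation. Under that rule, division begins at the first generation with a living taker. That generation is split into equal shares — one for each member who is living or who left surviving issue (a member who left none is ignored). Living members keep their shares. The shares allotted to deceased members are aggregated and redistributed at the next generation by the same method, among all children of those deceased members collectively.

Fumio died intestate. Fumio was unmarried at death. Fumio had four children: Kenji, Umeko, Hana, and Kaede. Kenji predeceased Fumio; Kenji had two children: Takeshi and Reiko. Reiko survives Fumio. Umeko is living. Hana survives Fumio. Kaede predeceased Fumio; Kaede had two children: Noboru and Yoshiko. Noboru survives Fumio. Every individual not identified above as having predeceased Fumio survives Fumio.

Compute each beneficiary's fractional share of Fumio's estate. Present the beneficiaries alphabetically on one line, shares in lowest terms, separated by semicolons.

Hana 1/4; Noboru 1/8; Reiko 1/8; Takeshi 1/8; Umeko 1/4; Yoshiko 1/8

There is no surviving spouse, so the entire estate passes to Fumio's descendants per capita at each generation.
At generation 1 (Kenji, Umeko, Hana, Kaede) there are 4 shares of (1)/4 = 1/4 each.
Living: Umeko and Hana — each takes 1/4.
Deceased: Kenji and Kaede. Their combined 1/2 is pooled and carried to generation 2.
At generation 2 (Takeshi, Reiko, Noboru, Yoshiko) there are 4 shares of (1/2)/4 = 1/8 each.
Living: Takeshi, Reiko, Noboru, and Yoshiko — each takes 1/8.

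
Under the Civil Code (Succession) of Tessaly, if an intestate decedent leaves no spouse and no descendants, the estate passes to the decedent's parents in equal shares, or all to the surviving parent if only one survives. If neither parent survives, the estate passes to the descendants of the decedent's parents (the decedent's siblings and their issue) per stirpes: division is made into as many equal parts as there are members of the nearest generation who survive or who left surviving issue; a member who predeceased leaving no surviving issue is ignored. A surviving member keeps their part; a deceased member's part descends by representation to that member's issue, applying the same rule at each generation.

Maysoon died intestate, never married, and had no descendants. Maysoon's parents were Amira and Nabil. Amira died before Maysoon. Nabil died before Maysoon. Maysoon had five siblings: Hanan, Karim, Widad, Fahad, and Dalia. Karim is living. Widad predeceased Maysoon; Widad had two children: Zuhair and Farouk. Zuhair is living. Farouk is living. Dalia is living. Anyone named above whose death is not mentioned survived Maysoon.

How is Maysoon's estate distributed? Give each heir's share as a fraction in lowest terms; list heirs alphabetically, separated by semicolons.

Neither parent survives and there are no descendants, so the estate passes to Maysoon's siblings and their issue per stirpes.
The estate is divided into 5 equal shares of 1/5 among Hanan, Karim, Widad, Fahad, Dalia.
Hanan is living and takes 1/5.
Karim is living and takes 1/5.
Widad predeceased; the 1/5 allotted to Widad's branch passes to Widad's issue by representation.
The 1/5 is divided into 2 equal shares of 1/10 among Zuhair, Farouk.
Zuhair is living and takes 1/10.
Farouk is living and takes 1/10.
Fahad is living and takes 1/5.
Dalia is living and takes 1/5.

Dalia 1/5; Fahad 1/5; Farouk 1/10; Hanan 1/5; Karim 1/5; Zuhair 1/10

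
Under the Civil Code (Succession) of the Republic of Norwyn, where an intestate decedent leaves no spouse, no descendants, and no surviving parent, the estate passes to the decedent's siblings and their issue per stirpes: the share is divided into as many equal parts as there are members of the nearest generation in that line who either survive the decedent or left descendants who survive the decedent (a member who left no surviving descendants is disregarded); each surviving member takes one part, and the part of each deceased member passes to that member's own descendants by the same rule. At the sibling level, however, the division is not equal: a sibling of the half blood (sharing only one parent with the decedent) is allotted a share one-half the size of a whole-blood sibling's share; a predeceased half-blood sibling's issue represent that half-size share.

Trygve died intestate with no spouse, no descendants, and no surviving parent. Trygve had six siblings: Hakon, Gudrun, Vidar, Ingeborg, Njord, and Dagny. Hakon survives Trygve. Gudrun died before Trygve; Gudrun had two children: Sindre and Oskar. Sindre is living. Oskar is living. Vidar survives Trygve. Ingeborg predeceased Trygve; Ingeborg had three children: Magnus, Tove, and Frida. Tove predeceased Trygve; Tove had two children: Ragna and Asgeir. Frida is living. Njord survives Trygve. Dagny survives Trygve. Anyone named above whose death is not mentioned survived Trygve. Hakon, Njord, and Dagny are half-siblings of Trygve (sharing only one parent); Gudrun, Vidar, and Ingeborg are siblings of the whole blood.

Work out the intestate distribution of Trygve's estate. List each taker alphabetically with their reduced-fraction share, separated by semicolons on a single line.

No spouse, descendants, or parent survives, so the estate passes to Trygve's siblings per stirpes.
Half-blood siblings count for one-half the weight of whole-blood siblings at the initial division.
Dividing 1 in proportion to weights (total weight 9/2): Hakon (weight 1/2) → 1/9; Gudrun (weight 1) → 2/9; Vidar (weight 1) → 2/9; Ingeborg (weight 1) → 2/9; Njord (weight 1/2) → 1/9; Dagny (weight 1/2) → 1/9.
Hakon is living and takes 1/9.
Gudrun predeceased; the 2/9 allotted to Gudrun's branch passes to Gudrun's issue by representation.
The 2/9 is divided into 2 equal shares of 1/9 among Sindre, Oskar.
Sindre is living and takes 1/9.
Oskar is living and takes 1/9.
Vidar is living and takes 2/9.
Ingeborg predeceased; the 2/9 allotted to Ingeborg's branch passes to Ingeborg's issue by representation.
The 2/9 is divided into 3 equal shares of 2/27 among Magnus, Tove, Frida.
Magnus is living and takes 2/27.
Tove predeceased; the 2/27 allotted to Tove's branch passes to Tove's issue by representation.
The 2/27 is divided into 2 equal shares of 1/27 among Ragna, Asgeir.
Ragna is living and takes 1/27.
Asgeir is living and takes 1/27.
Frida is living and takes 2/27.
Njord is living and takes 1/9.
Dagny is living and takes 1/9.

Asgeir 1/27; Dagny 1/9; Frida 2/27; Hakon 1/9; Magnus 2/27; Njord 1/9; Oskar 1/9; Ragna 1/27; Sindre 1/9; Vidar 2/9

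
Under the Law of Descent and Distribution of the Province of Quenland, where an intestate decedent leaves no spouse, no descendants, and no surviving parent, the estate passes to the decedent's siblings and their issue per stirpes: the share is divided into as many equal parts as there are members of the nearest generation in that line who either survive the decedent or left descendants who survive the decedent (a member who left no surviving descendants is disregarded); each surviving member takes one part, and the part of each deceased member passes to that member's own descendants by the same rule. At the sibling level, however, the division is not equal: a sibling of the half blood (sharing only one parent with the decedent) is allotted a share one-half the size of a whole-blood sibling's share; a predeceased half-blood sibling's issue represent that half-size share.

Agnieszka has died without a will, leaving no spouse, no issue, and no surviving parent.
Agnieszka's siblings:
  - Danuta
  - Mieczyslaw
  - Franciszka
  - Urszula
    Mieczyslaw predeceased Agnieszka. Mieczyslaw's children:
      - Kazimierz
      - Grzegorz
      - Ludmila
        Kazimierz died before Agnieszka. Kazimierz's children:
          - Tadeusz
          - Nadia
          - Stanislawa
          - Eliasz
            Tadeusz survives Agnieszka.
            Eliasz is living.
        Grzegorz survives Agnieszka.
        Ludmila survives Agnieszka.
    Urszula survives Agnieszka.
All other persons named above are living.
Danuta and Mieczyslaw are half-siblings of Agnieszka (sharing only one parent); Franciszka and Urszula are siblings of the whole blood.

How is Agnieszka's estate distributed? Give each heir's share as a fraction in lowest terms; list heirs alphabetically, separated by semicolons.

Danuta 1/6; Eliasz 1/72; Franciszka 1/3; Grzegorz 1/18; Ludmila 1/18; Nadia 1/72; Stanislawa 1/72; Tadeusz 1/72; Urszula 1/3

No spouse, descendants, or parent survives, so the estate passes to Agnieszka's siblings per stirpes.
Half-blood siblings count for one-half the weight of whole-blood siblings at the initial division.
Dividing 1 in proportion to weights (total weight 3): Danuta (weight 1/2) → 1/6; Mieczyslaw (weight 1/2) → 1/6; Franciszka (weight 1) → 1/3; Urszula (weight 1) → 1/3.
Danuta is living and takes 1/6.
Mieczyslaw predeceased; the 1/6 allotted to Mieczyslaw's branch passes to Mieczyslaw's issue by representation.
The 1/6 is divided into 3 equal shares of 1/18 among Kazimierz, Grzegorz, Ludmila.
Kazimierz predeceased; the 1/18 allotted to Kazimierz's branch passes to Kazimierz's issue by representation.
The 1/18 is divided into 4 equal shares of 1/72 among Tadeusz, Nadia, Stanislawa, Eliasz.
Tadeusz is living and takes 1/72.
Nadia is living and takes 1/72.
Stanislawa is living and takes 1/72.
Eliasz is living and takes 1/72.
Grzegorz is living and takes 1/18.
Ludmila is living and takes 1/18.
Franciszka is living and takes 1/3.
Urszula is living and takes 1/3.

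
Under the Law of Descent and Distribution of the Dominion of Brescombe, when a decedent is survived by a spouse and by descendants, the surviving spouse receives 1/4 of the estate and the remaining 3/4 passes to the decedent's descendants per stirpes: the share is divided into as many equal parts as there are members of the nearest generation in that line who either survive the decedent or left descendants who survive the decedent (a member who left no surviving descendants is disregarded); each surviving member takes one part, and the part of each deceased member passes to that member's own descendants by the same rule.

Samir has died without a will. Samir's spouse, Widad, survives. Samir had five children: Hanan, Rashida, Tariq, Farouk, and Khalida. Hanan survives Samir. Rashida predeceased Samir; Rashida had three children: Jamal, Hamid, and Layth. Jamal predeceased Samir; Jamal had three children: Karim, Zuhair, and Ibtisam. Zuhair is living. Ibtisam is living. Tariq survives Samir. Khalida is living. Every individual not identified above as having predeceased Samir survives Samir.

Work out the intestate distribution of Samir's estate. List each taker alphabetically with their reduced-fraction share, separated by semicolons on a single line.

Farouk 3/20; Hamid 1/20; Hanan 3/20; Ibtisam 1/60; Karim 1/60; Khalida 3/20; Layth 1/20; Tariq 3/20; Widad 1/4; Zuhair 1/60

Widad, as surviving spouse, takes 1/4.
The remaining 3/4 passes to Samir's descendants per stirpes.
The 3/4 is divided into 5 equal shares of 3/20 among Hanan, Rashida, Tariq, Farouk, Khalida.
Hanan is living and takes 3/20.
Rashida predeceased; the 3/20 allotted to Rashida's branch passes to Rashida's issue by representation.
The 3/20 is divided into 3 equal shares of 1/20 among Jamal, Hamid, Layth.
Jamal predeceased; the 1/20 allotted to Jamal's branch passes to Jamal's issue by representation.
The 1/20 is divided into 3 equal shares of 1/60 among Karim, Zuhair, Ibtisam.
Karim is living and takes 1/60.
Zuhair is living and takes 1/60.
Ibtisam is living and takes 1/60.
Hamid is living and takes 1/20.
Layth is living and takes 1/20.
Tariq is living and takes 3/20.
Farouk is living and takes 3/20.
Khalida is living and takes 3/20.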